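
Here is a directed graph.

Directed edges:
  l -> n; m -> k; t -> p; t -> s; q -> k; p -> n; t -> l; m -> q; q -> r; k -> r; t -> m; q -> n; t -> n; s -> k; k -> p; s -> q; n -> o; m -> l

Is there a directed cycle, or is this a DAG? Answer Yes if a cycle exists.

No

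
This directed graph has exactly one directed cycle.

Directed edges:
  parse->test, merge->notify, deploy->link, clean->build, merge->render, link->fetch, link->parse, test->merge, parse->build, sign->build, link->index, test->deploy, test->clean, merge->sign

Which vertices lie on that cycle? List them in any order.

DFS with gray/black marking from test:
test gray
  deploy gray
    link gray
      parse gray
        parse→test: test is gray → back edge
Back edge closes the cycle test → deploy → link → parse → test; its vertices are {link, test, parse, deploy}.

link, test, parse, deploy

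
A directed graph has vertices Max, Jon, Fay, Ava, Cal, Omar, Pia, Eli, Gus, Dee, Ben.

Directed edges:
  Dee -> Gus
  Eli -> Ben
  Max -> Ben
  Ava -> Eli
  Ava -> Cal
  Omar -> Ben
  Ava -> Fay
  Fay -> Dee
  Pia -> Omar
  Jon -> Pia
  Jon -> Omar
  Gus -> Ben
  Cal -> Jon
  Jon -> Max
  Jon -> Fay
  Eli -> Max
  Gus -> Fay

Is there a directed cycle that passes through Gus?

Yes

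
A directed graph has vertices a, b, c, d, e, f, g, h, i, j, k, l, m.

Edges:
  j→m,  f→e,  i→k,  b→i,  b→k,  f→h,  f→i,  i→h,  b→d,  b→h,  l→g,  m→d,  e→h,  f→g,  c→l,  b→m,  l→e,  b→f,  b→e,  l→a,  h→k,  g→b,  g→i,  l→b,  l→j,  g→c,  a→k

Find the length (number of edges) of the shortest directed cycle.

3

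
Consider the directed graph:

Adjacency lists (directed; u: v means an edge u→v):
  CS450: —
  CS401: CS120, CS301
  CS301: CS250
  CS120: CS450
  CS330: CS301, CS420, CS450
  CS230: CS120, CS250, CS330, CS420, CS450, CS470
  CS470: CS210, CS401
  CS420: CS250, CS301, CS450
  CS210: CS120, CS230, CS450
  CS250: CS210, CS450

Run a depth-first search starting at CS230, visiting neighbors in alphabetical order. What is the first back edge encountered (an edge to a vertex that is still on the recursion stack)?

DFS from CS230 (visiting neighbors in alphabetical order); mark gray on enter, black on exit:
CS230 gray
  CS120 gray
    CS450 gray
    CS450 black
  CS120 black
  CS250 gray
    CS210 gray
      CS210→CS120: CS120 black — skip
      CS210→CS230: CS230 is gray → back edge
First back edge: CS210 → CS230.

CS210→CS230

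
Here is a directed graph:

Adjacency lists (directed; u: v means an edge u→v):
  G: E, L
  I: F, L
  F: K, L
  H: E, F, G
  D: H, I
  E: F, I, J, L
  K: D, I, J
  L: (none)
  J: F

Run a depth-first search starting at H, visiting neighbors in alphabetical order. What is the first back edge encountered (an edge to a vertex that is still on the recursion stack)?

D->H

DFS from H (visiting neighbors in alphabetical order); mark gray on enter, black on exit:
H gray
  E gray
    F gray
      K gray
        D gray
          D→H: H is gray → back edge
First back edge: D → H.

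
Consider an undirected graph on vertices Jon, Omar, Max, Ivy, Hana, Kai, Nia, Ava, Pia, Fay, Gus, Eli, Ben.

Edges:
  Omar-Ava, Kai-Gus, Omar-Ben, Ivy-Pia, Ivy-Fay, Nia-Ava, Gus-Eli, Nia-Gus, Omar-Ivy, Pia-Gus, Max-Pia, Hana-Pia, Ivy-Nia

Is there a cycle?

Yes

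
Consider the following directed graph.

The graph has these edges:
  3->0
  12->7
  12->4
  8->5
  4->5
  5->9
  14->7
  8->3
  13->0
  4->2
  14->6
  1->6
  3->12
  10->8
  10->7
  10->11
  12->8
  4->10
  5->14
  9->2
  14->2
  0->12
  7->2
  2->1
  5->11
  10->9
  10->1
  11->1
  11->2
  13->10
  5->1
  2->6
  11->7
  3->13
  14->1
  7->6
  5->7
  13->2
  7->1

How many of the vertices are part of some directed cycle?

A vertex is on a directed cycle iff it belongs to a strongly connected component of size ≥ 2 (or has a self-loop).
The vertices on cycles are {0, 3, 4, 8, 10, 12, 13} — 7 in total.

7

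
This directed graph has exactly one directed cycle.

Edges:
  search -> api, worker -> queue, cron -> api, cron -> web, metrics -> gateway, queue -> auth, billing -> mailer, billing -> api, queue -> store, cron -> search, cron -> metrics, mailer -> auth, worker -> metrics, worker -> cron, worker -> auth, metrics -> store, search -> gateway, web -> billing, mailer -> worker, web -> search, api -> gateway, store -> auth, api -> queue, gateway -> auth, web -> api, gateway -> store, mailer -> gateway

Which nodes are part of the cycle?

DFS with gray/black marking from worker:
worker gray
  queue gray
    store gray
      auth gray
      auth black
    store black
    queue→auth: auth black — skip
  queue black
  cron gray
    api gray
      api→queue: queue black — skip
      gateway gray
        gateway→auth: auth black — skip
        gateway→store: store black — skip
      gateway black
    api black
    web gray
      search gray
        search→api: api black — skip
        search→gateway: gateway black — skip
      search black
      web→api: api black — skip
      billing gray
        billing→api: api black — skip
        mailer gray
          mailer→auth: auth black — skip
          mailer→worker: worker is gray → back edge
Back edge closes the cycle worker → cron → web → billing → mailer → worker; its vertices are {web, cron, mailer, worker, billing}.

web, cron, mailer, worker, billing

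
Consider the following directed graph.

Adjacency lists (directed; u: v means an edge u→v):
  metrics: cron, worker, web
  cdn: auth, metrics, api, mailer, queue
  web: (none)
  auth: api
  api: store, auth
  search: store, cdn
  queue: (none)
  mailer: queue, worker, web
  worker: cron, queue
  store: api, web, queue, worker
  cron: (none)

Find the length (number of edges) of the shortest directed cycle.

For each vertex v, BFS finds the shortest path from v back to v.
The shortest such closed walk is store → api → store, length 2.

2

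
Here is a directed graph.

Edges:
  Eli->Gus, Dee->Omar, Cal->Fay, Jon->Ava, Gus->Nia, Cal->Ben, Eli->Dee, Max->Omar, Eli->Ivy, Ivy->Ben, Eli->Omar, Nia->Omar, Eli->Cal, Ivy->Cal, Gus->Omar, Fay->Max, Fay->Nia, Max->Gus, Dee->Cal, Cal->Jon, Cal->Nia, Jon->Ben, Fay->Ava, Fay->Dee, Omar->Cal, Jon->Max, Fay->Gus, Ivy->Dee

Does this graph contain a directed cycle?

DFS with white/gray/black marking, starting from Ivy:
Ivy gray
  Ben gray
  Ben black
  Cal gray
    Fay gray
      Gus gray
        Omar gray
          Omar→Cal: Cal is gray → back edge
Back edge found, so a cycle exists: Cal → Fay → Gus → Omar → Cal.

Yes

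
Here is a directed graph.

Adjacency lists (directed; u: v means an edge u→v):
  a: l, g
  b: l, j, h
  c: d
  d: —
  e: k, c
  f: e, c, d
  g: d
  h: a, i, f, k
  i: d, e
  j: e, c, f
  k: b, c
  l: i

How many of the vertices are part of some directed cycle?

9

A vertex is on a directed cycle iff it belongs to a strongly connected component of size ≥ 2 (or has a self-loop).
The vertices on cycles are {a, b, e, f, h, i, j, k, l} — 9 in total.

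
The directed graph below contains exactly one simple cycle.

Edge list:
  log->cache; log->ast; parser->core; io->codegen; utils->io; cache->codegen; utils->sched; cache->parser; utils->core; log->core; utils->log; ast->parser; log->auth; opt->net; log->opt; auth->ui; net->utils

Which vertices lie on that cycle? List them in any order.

DFS with gray/black marking from utils:
utils gray
  log gray
    ast gray
      parser gray
        core gray
        core black
      parser black
    ast black
    auth gray
      ui gray
      ui black
    auth black
    log→core: core black — skip
    cache gray
      codegen gray
      codegen black
      cache→parser: parser black — skip
    cache black
    opt gray
      net gray
        net→utils: utils is gray → back edge
Back edge closes the cycle utils → log → opt → net → utils; its vertices are {log, net, opt, utils}.

log, net, opt, utils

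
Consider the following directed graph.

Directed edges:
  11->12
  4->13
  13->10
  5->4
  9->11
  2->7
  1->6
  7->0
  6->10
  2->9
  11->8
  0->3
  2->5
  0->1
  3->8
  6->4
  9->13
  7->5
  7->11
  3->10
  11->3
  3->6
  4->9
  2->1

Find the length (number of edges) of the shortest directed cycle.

For each vertex v, BFS finds the shortest path from v back to v.
The shortest such closed walk is 9 → 11 → 3 → 6 → 4 → 9, length 5.

5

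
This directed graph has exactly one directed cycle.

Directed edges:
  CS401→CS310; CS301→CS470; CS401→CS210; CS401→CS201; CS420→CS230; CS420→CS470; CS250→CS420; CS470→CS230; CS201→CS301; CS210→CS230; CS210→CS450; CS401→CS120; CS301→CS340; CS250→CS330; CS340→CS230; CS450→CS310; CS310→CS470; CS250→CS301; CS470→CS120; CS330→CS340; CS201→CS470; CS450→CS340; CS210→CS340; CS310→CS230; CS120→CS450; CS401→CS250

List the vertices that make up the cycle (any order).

CS120, CS310, CS450, CS470

DFS with gray/black marking from CS120:
CS120 gray
  CS450 gray
    CS340 gray
      CS230 gray
      CS230 black
    CS340 black
    CS310 gray
      CS470 gray
        CS470→CS120: CS120 is gray → back edge
Back edge closes the cycle CS120 → CS450 → CS310 → CS470 → CS120; its vertices are {CS120, CS310, CS450, CS470}.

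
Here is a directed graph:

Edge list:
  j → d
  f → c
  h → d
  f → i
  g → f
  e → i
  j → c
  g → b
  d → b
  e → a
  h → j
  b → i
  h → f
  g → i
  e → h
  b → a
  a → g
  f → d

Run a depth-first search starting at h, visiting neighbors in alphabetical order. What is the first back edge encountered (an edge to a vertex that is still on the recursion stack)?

DFS from h (visiting neighbors in alphabetical order); mark gray on enter, black on exit:
h gray
  d gray
    b gray
      a gray
        g gray
          g→b: b is gray → back edge
First back edge: g → b.

g→b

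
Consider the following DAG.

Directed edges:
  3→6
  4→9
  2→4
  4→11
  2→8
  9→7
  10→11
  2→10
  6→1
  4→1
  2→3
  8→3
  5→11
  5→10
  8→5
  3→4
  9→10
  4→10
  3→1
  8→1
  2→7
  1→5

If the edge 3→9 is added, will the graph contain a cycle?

Adding 3→9 creates a cycle iff 9 can already reach 3.
Explore from 9: no path reaches 3. The graph stays acyclic.

No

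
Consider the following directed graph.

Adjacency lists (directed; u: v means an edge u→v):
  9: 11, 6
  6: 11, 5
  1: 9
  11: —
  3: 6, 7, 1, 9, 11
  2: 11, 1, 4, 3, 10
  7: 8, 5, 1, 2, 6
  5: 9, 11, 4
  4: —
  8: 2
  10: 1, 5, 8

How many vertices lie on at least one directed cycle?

A vertex is on a directed cycle iff it belongs to a strongly connected component of size ≥ 2 (or has a self-loop).
The vertices on cycles are {2, 3, 5, 6, 7, 8, 9, 10} — 8 in total.

8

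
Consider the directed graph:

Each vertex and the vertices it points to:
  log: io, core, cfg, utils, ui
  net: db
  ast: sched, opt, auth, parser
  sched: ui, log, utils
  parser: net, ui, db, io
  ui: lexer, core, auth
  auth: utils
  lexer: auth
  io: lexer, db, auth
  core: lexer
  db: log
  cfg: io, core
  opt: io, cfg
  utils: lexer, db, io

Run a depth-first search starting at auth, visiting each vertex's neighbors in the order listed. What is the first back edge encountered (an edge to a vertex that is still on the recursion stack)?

DFS from auth (visiting each vertex's neighbors in the order listed); mark gray on enter, black on exit:
auth gray
  utils gray
    lexer gray
      lexer→auth: auth is gray → back edge
First back edge: lexer → auth.

lexer→auth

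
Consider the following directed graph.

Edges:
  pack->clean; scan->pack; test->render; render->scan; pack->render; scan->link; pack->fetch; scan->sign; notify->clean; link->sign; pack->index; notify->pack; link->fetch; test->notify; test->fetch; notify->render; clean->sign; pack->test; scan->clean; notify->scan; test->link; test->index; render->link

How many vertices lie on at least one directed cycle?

A vertex is on a directed cycle iff it belongs to a strongly connected component of size ≥ 2 (or has a self-loop).
The vertices on cycles are {pack, scan, test, notify, render} — 5 in total.

5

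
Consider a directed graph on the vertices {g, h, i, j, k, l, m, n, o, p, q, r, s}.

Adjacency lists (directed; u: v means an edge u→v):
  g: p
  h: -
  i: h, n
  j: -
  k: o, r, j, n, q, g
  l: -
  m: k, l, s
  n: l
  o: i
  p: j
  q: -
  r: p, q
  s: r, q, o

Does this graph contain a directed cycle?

DFS with white/gray/black marking, starting from m:
m gray
  k gray
    o gray
      i gray
        h gray
        h black
        n gray
          l gray
          l black
        n black
      i black
    o black
    r gray
      p gray
        j gray
        j black
      p black
      q gray
      q black
    r black
    k→j: j black — skip
    k→n: n black — skip
    k→q: q black — skip
    g gray
      g→p: p black — skip
    g black
  k black
  m→l: l black — skip
  s gray
    s→r: r black — skip
    s→q: q black — skip
    s→o: o black — skip
  s black
m black
Every edge goes to a white or black vertex — no back edge, so the graph is acyclic.

No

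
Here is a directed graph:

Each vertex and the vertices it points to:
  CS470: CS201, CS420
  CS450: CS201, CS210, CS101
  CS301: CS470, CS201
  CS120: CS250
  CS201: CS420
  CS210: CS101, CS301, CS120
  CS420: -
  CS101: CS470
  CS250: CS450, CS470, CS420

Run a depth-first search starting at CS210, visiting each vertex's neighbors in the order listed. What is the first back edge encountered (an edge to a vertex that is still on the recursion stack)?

CS450→CS210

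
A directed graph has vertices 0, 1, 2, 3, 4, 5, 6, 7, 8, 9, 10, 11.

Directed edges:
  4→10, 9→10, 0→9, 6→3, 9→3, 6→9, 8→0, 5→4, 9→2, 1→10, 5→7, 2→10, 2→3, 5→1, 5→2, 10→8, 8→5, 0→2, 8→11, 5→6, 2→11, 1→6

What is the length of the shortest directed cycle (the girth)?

4

For each vertex v, BFS finds the shortest path from v back to v.
The shortest such closed walk is 8 → 0 → 2 → 10 → 8, length 4.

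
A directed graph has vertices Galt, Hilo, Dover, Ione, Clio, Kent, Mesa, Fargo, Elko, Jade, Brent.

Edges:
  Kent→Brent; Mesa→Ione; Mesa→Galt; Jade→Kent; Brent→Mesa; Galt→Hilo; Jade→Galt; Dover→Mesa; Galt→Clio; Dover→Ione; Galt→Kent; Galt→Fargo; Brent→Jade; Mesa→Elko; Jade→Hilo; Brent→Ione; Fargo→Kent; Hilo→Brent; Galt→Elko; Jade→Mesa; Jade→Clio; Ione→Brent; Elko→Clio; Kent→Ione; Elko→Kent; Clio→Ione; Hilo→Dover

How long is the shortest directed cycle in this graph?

2

For each vertex v, BFS finds the shortest path from v back to v.
The shortest such closed walk is Brent → Ione → Brent, length 2.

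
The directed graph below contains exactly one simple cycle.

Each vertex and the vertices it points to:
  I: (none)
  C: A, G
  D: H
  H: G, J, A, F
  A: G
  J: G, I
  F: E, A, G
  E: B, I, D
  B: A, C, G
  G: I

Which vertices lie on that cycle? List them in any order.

DFS with gray/black marking from E:
E gray
  B gray
    A gray
      G gray
        I gray
        I black
      G black
    A black
    C gray
      C→A: A black — skip
      C→G: G black — skip
    C black
    B→G: G black — skip
  B black
  E→I: I black — skip
  D gray
    H gray
      H→G: G black — skip
      J gray
        J→G: G black — skip
        J→I: I black — skip
      J black
      H→A: A black — skip
      F gray
        F→E: E is gray → back edge
Back edge closes the cycle E → D → H → F → E; its vertices are {D, E, F, H}.

D, E, F, H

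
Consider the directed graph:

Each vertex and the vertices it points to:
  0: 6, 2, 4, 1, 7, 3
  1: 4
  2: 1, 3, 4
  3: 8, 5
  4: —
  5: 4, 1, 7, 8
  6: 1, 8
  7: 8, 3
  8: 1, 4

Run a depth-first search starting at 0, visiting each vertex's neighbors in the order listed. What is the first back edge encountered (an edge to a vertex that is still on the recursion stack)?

7->3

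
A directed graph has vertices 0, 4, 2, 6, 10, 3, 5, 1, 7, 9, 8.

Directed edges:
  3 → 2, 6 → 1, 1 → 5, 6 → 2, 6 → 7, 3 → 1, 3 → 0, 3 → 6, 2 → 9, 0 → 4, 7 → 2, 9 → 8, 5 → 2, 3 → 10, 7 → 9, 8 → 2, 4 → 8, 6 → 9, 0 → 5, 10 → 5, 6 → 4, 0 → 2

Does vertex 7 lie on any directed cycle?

No

7 lies on a cycle iff there is a path from 7 back to itself.
Exploring from 7, it never reaches itself; equivalently, its strongly connected component is a singleton.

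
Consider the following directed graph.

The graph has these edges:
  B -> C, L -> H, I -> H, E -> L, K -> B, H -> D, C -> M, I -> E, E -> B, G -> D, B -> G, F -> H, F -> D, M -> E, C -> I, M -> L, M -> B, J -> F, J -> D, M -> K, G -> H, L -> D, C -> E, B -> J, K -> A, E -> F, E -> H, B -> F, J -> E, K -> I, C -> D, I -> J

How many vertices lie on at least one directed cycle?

7

A vertex is on a directed cycle iff it belongs to a strongly connected component of size ≥ 2 (or has a self-loop).
The vertices on cycles are {B, C, E, I, J, K, M} — 7 in total.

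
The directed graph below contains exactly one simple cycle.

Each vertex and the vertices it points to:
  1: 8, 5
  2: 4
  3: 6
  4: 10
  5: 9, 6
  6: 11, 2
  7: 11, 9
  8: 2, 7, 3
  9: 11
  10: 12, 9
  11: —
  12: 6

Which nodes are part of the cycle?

DFS with gray/black marking from 2:
2 gray
  4 gray
    10 gray
      12 gray
        6 gray
          11 gray
          11 black
          6→2: 2 is gray → back edge
Back edge closes the cycle 2 → 4 → 10 → 12 → 6 → 2; its vertices are {2, 4, 6, 10, 12}.

2, 4, 6, 10, 12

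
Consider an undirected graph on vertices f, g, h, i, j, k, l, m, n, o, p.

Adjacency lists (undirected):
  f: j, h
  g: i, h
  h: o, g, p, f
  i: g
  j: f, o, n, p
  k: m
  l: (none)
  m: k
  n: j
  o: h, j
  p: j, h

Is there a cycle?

Yes

DFS, tracking each vertex's parent; an edge to a visited non-parent vertex closes a cycle.
Start from j:
visit j (parent –)
  visit f (parent j)
    f–j: parent, skip
    visit h (parent f)
      visit o (parent h)
        o–h: parent, skip
        o–j: j visited and ≠ parent → cycle
Cycle: j – f – h – o – j.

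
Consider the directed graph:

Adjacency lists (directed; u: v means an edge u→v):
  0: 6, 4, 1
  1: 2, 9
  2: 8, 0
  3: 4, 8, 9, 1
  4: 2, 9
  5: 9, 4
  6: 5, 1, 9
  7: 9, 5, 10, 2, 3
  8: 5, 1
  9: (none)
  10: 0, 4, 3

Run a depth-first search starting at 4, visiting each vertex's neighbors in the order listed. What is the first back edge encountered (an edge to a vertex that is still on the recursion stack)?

DFS from 4 (visiting each vertex's neighbors in the order listed); mark gray on enter, black on exit:
4 gray
  2 gray
    8 gray
      5 gray
        9 gray
        9 black
        5→4: 4 is gray → back edge
First back edge: 5 → 4.

5→4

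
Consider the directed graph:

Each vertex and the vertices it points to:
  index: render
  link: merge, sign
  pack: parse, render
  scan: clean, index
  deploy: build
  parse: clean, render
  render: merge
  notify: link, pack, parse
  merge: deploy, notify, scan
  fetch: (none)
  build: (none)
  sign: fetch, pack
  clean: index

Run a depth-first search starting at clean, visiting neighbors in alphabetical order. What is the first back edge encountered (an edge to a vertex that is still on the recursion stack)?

link→merge

DFS from clean (visiting neighbors in alphabetical order); mark gray on enter, black on exit:
clean gray
  index gray
    render gray
      merge gray
        deploy gray
          build gray
          build black
        deploy black
        notify gray
          link gray
            link→merge: merge is gray → back edge
First back edge: link → merge.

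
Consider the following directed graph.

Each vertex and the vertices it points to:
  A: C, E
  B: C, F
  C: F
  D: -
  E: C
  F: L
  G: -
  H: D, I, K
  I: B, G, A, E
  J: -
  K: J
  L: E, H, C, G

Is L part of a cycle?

Yes

L is on a cycle iff L can reach itself via ≥1 edge.
L → C → F → L — yes.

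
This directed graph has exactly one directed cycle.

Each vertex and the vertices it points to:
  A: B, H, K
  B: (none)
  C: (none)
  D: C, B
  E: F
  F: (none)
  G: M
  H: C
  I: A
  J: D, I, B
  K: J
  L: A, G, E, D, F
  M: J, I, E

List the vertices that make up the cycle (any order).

A, I, J, K

DFS with gray/black marking from A:
A gray
  B gray
  B black
  H gray
    C gray
    C black
  H black
  K gray
    J gray
      D gray
        D→C: C black — skip
        D→B: B black — skip
      D black
      I gray
        I→A: A is gray → back edge
Back edge closes the cycle A → K → J → I → A; its vertices are {A, I, J, K}.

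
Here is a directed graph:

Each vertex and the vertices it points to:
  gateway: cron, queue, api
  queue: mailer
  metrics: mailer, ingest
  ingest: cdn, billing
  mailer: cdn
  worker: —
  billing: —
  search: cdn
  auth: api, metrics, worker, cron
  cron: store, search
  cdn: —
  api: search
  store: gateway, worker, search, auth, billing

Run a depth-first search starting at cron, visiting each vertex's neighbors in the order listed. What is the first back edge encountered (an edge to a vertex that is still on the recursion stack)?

DFS from cron (visiting each vertex's neighbors in the order listed); mark gray on enter, black on exit:
cron gray
  store gray
    gateway gray
      gateway→cron: cron is gray → back edge
First back edge: gateway → cron.

gateway→cron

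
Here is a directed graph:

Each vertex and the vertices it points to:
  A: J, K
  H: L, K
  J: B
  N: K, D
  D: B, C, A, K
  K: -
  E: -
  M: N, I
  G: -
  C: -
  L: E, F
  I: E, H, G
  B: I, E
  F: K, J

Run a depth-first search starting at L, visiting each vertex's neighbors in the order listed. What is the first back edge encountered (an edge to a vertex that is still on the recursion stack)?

H→L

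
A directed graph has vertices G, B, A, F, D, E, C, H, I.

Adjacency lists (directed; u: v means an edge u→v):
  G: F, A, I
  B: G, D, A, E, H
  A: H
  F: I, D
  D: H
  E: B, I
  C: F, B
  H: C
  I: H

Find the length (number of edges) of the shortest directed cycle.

For each vertex v, BFS finds the shortest path from v back to v.
The shortest such closed walk is B → E → B, length 2.

2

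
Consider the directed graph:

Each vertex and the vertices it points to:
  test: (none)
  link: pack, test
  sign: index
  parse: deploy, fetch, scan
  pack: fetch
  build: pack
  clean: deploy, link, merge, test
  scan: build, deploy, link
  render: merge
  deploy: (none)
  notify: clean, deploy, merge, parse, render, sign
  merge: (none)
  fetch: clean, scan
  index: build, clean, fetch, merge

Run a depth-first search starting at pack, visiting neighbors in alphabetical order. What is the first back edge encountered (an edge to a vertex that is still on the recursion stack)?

DFS from pack (visiting neighbors in alphabetical order); mark gray on enter, black on exit:
pack gray
  fetch gray
    clean gray
      deploy gray
      deploy black
      link gray
        link→pack: pack is gray → back edge
First back edge: link → pack.

link->pack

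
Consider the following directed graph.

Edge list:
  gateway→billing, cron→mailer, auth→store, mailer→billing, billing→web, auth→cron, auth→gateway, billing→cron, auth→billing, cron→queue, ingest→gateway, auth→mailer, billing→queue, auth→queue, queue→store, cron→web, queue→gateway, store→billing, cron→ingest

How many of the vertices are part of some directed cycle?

7

A vertex is on a directed cycle iff it belongs to a strongly connected component of size ≥ 2 (or has a self-loop).
The vertices on cycles are {cron, queue, store, ingest, mailer, billing, gateway} — 7 in total.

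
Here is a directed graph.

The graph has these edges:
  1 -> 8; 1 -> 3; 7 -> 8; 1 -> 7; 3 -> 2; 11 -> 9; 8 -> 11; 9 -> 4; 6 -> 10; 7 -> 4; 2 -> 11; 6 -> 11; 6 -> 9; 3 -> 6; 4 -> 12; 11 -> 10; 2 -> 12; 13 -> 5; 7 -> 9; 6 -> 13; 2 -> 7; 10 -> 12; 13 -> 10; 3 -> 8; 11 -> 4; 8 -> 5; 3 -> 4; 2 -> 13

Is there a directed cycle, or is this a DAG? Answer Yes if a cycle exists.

DFS with white/gray/black marking, starting from 10:
10 gray
  12 gray
  12 black
10 black
1 gray
  8 gray
    11 gray
      9 gray
        4 gray
          4→12: 12 black — skip
        4 black
      9 black
      11→10: 10 black — skip
      11→4: 4 black — skip
    11 black
    5 gray
    5 black
  8 black
  3 gray
    3→4: 4 black — skip
    3→8: 8 black — skip
    2 gray
      13 gray
        13→5: 5 black — skip
        13→10: 10 black — skip
      13 black
      2→11: 11 black — skip
      7 gray
        7→9: 9 black — skip
        7→4: 4 black — skip
        7→8: 8 black — skip
      7 black
      2→12: 12 black — skip
    2 black
    6 gray
      6→13: 13 black — skip
      6→9: 9 black — skip
      6→10: 10 black — skip
      6→11: 11 black — skip
    6 black
  3 black
  1→7: 7 black — skip
1 black
Every edge goes to a white or black vertex — no back edge, so the graph is acyclic.

No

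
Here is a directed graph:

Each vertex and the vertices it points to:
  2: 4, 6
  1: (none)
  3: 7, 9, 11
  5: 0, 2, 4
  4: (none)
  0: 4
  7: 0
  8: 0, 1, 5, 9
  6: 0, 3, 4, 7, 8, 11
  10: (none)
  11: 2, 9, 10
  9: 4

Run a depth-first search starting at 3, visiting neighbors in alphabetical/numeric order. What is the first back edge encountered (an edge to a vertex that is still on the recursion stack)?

6->3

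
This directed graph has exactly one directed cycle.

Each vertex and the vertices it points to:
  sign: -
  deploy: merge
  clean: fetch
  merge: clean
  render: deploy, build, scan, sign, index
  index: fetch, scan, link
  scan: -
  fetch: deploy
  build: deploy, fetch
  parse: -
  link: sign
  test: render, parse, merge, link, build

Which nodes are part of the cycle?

DFS with gray/black marking from merge:
merge gray
  clean gray
    fetch gray
      deploy gray
        deploy→merge: merge is gray → back edge
Back edge closes the cycle merge → clean → fetch → deploy → merge; its vertices are {clean, fetch, merge, deploy}.

clean, fetch, merge, deploy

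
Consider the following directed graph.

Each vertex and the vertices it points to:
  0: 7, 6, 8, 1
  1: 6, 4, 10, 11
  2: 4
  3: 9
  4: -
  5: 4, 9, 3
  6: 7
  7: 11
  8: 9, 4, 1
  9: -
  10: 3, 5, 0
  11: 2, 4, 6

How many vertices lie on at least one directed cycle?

A vertex is on a directed cycle iff it belongs to a strongly connected component of size ≥ 2 (or has a self-loop).
The vertices on cycles are {0, 1, 6, 7, 8, 10, 11} — 7 in total.

7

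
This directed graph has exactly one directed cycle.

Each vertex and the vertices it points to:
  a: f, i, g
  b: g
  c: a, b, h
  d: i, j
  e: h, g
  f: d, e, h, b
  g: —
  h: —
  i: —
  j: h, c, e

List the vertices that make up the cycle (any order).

DFS with gray/black marking from a:
a gray
  f gray
    d gray
      i gray
      i black
      j gray
        h gray
        h black
        c gray
          c→a: a is gray → back edge
Back edge closes the cycle a → f → d → j → c → a; its vertices are {a, c, d, f, j}.

a, c, d, f, j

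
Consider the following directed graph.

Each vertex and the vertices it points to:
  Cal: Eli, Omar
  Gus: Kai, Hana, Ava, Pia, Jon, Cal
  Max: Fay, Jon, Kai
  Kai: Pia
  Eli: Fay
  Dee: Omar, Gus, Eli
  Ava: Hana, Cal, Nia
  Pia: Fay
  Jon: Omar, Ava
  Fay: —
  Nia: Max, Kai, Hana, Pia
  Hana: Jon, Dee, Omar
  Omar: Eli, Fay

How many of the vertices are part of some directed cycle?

A vertex is on a directed cycle iff it belongs to a strongly connected component of size ≥ 2 (or has a self-loop).
The vertices on cycles are {Ava, Dee, Gus, Jon, Max, Nia, Hana} — 7 in total.

7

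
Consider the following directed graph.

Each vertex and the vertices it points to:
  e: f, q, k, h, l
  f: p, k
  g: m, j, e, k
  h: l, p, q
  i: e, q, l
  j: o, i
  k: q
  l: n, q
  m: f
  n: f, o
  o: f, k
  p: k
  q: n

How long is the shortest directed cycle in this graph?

4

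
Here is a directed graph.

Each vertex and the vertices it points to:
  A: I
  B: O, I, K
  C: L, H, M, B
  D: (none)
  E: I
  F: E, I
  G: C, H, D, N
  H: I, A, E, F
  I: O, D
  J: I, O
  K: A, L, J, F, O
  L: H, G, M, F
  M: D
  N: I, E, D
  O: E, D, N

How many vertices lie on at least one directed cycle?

A vertex is on a directed cycle iff it belongs to a strongly connected component of size ≥ 2 (or has a self-loop).
The vertices on cycles are {B, C, E, G, I, K, L, N, O} — 9 in total.

9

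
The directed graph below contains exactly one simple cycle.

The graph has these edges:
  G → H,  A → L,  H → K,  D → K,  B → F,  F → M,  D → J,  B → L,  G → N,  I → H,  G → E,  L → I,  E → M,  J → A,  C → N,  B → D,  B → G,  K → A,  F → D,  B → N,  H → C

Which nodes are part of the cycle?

A, H, I, K, L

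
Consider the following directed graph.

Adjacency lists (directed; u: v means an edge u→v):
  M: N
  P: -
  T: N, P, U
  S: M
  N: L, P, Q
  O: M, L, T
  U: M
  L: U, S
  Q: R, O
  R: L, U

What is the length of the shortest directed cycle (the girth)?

For each vertex v, BFS finds the shortest path from v back to v.
The shortest such closed walk is N → Q → O → M → N, length 4.

4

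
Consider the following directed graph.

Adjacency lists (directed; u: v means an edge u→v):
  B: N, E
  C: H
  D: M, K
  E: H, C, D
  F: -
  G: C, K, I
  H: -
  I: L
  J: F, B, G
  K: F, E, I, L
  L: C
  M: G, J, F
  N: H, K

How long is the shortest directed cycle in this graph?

3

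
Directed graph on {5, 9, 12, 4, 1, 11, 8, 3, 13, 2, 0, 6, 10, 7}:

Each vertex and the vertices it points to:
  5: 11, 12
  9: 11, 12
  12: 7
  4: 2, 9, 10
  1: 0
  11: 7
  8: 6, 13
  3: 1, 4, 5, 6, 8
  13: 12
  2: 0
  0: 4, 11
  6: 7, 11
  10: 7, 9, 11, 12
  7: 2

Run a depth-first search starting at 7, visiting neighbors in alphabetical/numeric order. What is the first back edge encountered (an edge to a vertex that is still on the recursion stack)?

4->2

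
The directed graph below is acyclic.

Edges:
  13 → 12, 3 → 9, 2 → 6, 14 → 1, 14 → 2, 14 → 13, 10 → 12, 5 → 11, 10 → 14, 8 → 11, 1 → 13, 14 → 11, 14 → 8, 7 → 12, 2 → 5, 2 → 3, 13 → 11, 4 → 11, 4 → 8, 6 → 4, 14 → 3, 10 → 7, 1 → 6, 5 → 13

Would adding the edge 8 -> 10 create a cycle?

Yes

Adding 8→10 creates a cycle iff 10 can already reach 8.
Path from 10: 10 → 14 → 8.
So 10 → … → 8 → 10 is a cycle.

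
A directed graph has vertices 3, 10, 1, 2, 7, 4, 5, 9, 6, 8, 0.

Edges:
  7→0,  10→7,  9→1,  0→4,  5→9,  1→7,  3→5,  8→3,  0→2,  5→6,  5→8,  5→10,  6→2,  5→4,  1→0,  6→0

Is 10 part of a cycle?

10 lies on a cycle iff there is a path from 10 back to itself.
Exploring from 10, it never reaches itself; equivalently, its strongly connected component is a singleton.

No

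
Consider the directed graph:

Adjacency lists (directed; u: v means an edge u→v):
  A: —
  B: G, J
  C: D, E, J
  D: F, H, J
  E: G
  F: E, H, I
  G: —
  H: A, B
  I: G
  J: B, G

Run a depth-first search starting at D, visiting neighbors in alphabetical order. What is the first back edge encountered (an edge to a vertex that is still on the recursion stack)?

DFS from D (visiting neighbors in alphabetical order); mark gray on enter, black on exit:
D gray
  F gray
    E gray
      G gray
      G black
    E black
    H gray
      A gray
      A black
      B gray
        B→G: G black — skip
        J gray
          J→B: B is gray → back edge
First back edge: J → B.

J→B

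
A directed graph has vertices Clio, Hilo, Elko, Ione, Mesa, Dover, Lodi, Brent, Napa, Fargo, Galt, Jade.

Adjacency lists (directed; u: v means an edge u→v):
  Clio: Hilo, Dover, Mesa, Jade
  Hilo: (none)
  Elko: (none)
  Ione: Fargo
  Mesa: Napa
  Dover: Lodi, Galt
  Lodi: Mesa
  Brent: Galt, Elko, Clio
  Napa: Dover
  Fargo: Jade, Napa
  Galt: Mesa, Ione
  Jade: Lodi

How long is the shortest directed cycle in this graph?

4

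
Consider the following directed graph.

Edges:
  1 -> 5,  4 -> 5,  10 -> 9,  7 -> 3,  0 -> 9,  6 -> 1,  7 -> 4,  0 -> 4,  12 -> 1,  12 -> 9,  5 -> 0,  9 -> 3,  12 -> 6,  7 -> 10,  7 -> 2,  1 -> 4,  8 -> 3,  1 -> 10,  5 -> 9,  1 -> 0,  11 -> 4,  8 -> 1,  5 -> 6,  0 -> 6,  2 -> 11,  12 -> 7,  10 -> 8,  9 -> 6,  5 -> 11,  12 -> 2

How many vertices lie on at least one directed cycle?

A vertex is on a directed cycle iff it belongs to a strongly connected component of size ≥ 2 (or has a self-loop).
The vertices on cycles are {0, 1, 4, 5, 6, 8, 9, 10, 11} — 9 in total.

9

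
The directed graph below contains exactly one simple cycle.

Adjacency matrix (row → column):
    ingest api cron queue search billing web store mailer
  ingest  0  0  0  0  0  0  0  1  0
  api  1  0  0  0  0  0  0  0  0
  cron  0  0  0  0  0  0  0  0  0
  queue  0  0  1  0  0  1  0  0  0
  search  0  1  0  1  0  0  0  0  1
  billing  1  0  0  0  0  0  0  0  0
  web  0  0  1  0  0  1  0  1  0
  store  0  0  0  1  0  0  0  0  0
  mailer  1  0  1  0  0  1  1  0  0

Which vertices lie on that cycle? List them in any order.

queue, store, ingest, billing

DFS with gray/black marking from queue:
queue gray
  billing gray
    ingest gray
      store gray
        store→queue: queue is gray → back edge
Back edge closes the cycle queue → billing → ingest → store → queue; its vertices are {queue, store, ingest, billing}.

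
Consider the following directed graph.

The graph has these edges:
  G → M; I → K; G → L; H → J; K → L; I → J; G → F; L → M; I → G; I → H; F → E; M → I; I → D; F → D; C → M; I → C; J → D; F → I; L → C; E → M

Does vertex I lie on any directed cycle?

I is on a cycle iff I can reach itself via ≥1 edge.
I → G → F → I — yes.

Yes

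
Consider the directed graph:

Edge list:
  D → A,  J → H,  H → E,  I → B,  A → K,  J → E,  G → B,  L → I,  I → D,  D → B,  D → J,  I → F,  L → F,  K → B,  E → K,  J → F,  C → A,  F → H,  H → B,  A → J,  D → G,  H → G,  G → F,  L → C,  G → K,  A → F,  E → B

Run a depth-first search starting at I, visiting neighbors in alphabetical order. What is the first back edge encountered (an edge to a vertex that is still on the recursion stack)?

G->F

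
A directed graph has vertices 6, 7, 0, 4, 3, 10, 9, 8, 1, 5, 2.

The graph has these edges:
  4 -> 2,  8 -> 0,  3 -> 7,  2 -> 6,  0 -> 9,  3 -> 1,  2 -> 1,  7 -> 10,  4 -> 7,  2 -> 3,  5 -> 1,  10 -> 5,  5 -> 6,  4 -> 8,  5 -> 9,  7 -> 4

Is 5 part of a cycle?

No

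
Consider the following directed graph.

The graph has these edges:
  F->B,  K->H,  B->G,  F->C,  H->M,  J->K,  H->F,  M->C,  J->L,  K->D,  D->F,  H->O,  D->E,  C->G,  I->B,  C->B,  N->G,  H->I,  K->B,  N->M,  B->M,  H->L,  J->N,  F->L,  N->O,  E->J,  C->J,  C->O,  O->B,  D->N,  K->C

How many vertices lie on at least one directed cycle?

A vertex is on a directed cycle iff it belongs to a strongly connected component of size ≥ 2 (or has a self-loop).
The vertices on cycles are {B, C, D, E, F, H, I, J, K, M, N, O} — 12 in total.

12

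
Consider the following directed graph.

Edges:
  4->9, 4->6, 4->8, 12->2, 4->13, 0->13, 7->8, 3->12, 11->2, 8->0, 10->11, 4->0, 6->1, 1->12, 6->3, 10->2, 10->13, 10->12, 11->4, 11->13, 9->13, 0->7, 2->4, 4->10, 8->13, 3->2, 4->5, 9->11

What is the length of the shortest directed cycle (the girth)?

3

For each vertex v, BFS finds the shortest path from v back to v.
The shortest such closed walk is 4 → 9 → 11 → 4, length 3.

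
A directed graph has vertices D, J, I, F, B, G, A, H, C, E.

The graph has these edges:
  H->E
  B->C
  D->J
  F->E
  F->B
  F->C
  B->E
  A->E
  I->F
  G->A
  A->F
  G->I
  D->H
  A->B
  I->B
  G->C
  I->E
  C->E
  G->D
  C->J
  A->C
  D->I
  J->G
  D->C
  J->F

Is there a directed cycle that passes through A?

A is on a cycle iff A can reach itself via ≥1 edge.
A → C → J → G → A — yes.

Yes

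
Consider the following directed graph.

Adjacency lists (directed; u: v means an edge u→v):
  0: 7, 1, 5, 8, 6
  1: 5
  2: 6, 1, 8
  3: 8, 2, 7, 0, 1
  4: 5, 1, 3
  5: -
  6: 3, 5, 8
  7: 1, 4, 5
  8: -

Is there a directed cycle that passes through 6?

Yes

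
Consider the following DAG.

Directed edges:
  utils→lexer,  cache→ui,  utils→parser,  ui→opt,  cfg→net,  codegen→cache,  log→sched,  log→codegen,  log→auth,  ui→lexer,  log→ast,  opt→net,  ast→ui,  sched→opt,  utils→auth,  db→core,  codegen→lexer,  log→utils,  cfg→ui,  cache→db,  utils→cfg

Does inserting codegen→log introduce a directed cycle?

Adding codegen→log creates a cycle iff log can already reach codegen.
Path from log: log → codegen.
So log → … → codegen → log is a cycle.

Yes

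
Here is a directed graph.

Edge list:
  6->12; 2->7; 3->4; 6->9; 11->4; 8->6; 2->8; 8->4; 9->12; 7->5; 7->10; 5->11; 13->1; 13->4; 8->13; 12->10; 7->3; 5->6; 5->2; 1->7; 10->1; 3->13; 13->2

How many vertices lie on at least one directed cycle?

A vertex is on a directed cycle iff it belongs to a strongly connected component of size ≥ 2 (or has a self-loop).
The vertices on cycles are {1, 2, 3, 5, 6, 7, 8, 9, 10, 12, 13} — 11 in total.

11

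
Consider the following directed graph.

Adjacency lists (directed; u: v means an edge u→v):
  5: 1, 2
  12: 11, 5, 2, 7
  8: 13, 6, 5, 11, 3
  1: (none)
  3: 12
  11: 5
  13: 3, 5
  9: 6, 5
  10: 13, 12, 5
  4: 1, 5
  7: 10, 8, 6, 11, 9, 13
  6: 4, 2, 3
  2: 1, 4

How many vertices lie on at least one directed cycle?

A vertex is on a directed cycle iff it belongs to a strongly connected component of size ≥ 2 (or has a self-loop).
The vertices on cycles are {2, 3, 4, 5, 6, 7, 8, 9, 10, 12, 13} — 11 in total.

11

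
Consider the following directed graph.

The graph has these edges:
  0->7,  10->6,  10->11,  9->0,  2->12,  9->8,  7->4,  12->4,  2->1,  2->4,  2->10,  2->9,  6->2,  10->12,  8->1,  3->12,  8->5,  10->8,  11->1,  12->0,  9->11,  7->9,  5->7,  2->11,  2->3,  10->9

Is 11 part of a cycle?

11 lies on a cycle iff there is a path from 11 back to itself.
Exploring from 11, it never reaches itself; equivalently, its strongly connected component is a singleton.

No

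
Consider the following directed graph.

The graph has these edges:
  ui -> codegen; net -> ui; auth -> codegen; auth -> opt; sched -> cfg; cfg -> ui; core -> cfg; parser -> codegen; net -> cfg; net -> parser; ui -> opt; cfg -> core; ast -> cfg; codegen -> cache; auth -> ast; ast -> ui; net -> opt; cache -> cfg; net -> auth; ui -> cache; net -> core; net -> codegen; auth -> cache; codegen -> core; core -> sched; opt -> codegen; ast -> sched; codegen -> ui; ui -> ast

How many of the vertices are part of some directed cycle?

A vertex is on a directed cycle iff it belongs to a strongly connected component of size ≥ 2 (or has a self-loop).
The vertices on cycles are {ui, ast, cfg, opt, core, cache, sched, codegen} — 8 in total.

8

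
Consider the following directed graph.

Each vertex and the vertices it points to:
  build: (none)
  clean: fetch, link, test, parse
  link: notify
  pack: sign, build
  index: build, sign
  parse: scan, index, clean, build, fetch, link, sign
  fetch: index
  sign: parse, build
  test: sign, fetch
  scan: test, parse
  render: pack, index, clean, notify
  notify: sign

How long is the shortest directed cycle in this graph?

2

For each vertex v, BFS finds the shortest path from v back to v.
The shortest such closed walk is clean → parse → clean, length 2.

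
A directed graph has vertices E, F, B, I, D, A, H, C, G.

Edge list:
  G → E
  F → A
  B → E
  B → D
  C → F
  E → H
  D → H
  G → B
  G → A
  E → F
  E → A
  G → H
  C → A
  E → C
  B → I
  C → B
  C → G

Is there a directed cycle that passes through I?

I lies on a cycle iff there is a path from I back to itself.
Exploring from I, it never reaches itself; equivalently, its strongly connected component is a singleton.

No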